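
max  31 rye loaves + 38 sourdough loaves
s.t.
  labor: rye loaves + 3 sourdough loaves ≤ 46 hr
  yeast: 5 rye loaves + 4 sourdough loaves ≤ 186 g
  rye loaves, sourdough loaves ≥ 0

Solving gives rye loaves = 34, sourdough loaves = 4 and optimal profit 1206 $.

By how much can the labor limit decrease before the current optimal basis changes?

Binding constraints: labor, yeast. The basis is B = [[1,3],[5,4]] with det -11.
Per unit decrease in labor, x* moves by d = (0.3636, -0.4545).
The basis stays optimal until sourdough loaves reaches 0; allowable decrease = 8.8 hr.

8.8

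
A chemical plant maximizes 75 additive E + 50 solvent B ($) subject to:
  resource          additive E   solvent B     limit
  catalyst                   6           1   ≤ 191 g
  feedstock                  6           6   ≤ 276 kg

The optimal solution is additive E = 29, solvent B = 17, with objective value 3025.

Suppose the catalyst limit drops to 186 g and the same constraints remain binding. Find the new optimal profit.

3000

At the optimum: catalyst uses 191 of 191 (binding); feedstock uses 276 of 276 (binding).
From A_Bᵀ y = c: 6·y_catalyst + 6·y_feedstock = 75; 1·y_catalyst + 6·y_feedstock = 50.
→ y_catalyst = 5 and y_feedstock = 7.5.
Δz = y_catalyst·Δb = 5 × (-5) = -25, so new z* = 3025 − 25 = 3000.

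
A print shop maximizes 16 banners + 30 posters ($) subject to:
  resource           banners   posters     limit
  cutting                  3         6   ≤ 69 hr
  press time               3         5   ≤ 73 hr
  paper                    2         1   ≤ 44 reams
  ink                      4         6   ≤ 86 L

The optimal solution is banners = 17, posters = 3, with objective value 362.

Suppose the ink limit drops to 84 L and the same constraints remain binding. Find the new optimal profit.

At the optimum: cutting uses 69 of 69 (binding); press time uses 66 of 73 (slack = 7); paper uses 37 of 44 (slack = 7); ink uses 86 of 86 (binding).
Since press time, paper are not tight, their duals are 0.
Dual feasibility on the basic columns requires 3·y_cutting + 4·y_ink = 16, 6·y_cutting + 6·y_ink = 30.
→ y_cutting = 4 and y_ink = 1.
Δz = y_ink·Δb = 1 × (-2) = -2, so new z* = 362 − 2 = 360.

360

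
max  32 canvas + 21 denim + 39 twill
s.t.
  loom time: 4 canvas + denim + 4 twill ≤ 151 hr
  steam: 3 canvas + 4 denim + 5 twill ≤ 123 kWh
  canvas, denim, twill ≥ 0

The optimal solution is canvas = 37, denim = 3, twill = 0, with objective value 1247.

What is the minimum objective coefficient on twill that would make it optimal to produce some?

40

At the optimum: loom time uses 151 of 151 (binding); steam uses 123 of 123 (binding).
From A_Bᵀ y = c: 4·y_loom time + 3·y_steam = 32; 1·y_loom time + 4·y_steam = 21.
Solving: y_loom time = 5, y_steam = 4.
twill enters the basis when its profit ≥ yᵀa₃ = 5·4 + 4·5 = 40.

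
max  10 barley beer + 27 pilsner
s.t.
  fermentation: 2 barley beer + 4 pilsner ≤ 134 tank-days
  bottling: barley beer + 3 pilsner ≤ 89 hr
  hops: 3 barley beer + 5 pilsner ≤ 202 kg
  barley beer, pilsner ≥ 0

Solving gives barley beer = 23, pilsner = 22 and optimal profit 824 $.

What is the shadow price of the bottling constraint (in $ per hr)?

Binding: fermentation and bottling. Non-binding: hops (23 unused).
Slack constraints have shadow price 0 (complementary slackness).
The binding rows give the dual system: 2·y_fermentation + 1·y_bottling = 10 and 4·y_fermentation + 3·y_bottling = 27.
Solving: y_fermentation = 1.5, y_bottling = 7.
Shadow price of bottling = 7.

7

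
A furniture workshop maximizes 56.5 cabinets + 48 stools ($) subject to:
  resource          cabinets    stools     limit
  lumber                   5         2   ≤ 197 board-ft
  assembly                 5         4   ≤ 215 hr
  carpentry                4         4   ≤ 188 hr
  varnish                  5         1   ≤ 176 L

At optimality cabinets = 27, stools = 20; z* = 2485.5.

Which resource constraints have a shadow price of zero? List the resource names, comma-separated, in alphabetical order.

lumber: 175/197 (slack 22)
assembly: 215/215 (binding)
carpentry: 188/188 (binding)
varnish: 155/176 (slack 21)
By complementary slackness, a constraint with positive slack has shadow price 0 → lumber, varnish.

lumber, varnish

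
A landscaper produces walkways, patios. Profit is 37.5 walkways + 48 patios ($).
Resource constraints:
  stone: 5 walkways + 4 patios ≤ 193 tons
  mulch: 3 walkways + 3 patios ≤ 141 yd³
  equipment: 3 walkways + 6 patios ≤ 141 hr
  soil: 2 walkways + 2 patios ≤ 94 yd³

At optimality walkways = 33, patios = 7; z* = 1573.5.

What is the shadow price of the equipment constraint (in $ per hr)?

5

Check each constraint at x*: stone 193/193 (tight); mulch 120/141 (slack 21); equipment 141/141 (tight); soil 80/94 (slack 14).
By complementary slackness, y = 0 for the non-binding constraints.
Dual feasibility on the basic columns requires 5·y_stone + 3·y_equipment = 37.5, 4·y_stone + 6·y_equipment = 48.
→ y_stone = 4.5 and y_equipment = 5.
Shadow price of equipment = 5.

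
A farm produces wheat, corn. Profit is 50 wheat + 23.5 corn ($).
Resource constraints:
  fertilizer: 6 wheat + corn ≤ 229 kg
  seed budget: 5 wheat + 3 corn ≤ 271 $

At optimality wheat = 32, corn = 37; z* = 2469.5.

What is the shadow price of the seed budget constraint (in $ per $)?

7

At the optimum: fertilizer uses 229 of 229 (binding); seed budget uses 271 of 271 (binding).
Dual feasibility on the basic columns requires 6·y_fertilizer + 5·y_seed budget = 50, 1·y_fertilizer + 3·y_seed budget = 23.5.
Solving: y_fertilizer = 2.5, y_seed budget = 7.
Shadow price of seed budget = 7.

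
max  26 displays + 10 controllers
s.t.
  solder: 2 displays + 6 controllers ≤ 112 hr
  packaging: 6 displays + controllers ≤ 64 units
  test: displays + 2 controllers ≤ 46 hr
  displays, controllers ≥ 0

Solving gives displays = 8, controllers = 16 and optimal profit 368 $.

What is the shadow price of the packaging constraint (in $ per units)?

4

Check each constraint at x*: solder 112/112 (tight); packaging 64/64 (tight); test 40/46 (slack 6).
By complementary slackness, y = 0 for the non-binding constraint.
The binding rows give the dual system: 2·y_solder + 6·y_packaging = 26 and 6·y_solder + 1·y_packaging = 10.
Solving: y_solder = 1, y_packaging = 4.
Shadow price of packaging = 4.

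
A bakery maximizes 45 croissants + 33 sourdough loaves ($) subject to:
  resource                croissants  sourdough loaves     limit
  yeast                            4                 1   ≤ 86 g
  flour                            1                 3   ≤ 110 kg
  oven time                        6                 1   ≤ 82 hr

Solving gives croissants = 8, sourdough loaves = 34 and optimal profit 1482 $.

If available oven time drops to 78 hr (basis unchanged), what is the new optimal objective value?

Binding: flour and oven time. Non-binding: yeast (20 unused).
By complementary slackness, y = 0 for the non-binding constraint.
The binding rows give the dual system: 1·y_flour + 6·y_oven time = 45 and 3·y_flour + 1·y_oven time = 33.
This yields shadow prices y_flour = 9, y_oven time = 6.
Δz = y_oven time·Δb = 6 × (-4) = -24, so new z* = 1482 − 24 = 1458.

1458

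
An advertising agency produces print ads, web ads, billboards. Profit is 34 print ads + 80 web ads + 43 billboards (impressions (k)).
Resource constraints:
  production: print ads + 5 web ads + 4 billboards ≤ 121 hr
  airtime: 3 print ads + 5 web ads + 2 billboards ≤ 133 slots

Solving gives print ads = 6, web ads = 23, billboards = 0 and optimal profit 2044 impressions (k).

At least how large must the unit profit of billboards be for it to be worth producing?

Check each constraint at x*: production 121/121 (tight); airtime 133/133 (tight).
The binding rows give the dual system: 1·y_production + 3·y_airtime = 34 and 5·y_production + 5·y_airtime = 80.
This yields shadow prices y_production = 7, y_airtime = 9.
billboards enters the basis when its profit ≥ yᵀa₃ = 7·4 + 9·2 = 46.

46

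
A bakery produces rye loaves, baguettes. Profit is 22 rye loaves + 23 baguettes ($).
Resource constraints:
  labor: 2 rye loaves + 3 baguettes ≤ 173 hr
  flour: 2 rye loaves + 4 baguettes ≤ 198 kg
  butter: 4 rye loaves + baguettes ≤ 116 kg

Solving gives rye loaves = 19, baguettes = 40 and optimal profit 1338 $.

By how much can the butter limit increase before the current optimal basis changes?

105

Binding constraints: flour, butter. The basis is B = [[2,4],[4,1]] with det -14.
Per unit increase in butter, x* moves by d = (0.2857, -0.1429).
The basis stays optimal until labor becomes binding; allowable increase = 105 kg.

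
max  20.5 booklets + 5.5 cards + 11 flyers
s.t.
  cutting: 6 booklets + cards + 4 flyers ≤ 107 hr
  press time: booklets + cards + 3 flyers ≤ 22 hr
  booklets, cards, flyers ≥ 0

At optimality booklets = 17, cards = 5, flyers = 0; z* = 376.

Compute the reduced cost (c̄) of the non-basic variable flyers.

-8.5

Check each constraint at x*: cutting 107/107 (tight); press time 22/22 (tight).
Dual feasibility on the basic columns requires 6·y_cutting + 1·y_press time = 20.5, 1·y_cutting + 1·y_press time = 5.5.
→ y_cutting = 3 and y_press time = 2.5.
Reduced cost of flyers: c₃ − yᵀa₃ = 11 − (3·4 + 2.5·3) = 11 − 19.5 = -8.5.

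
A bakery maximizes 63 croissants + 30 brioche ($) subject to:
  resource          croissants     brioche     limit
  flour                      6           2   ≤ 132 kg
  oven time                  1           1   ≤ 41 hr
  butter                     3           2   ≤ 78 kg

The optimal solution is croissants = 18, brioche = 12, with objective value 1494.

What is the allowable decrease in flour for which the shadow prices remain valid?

Binding constraints: flour, butter. The basis is B = [[6,2],[3,2]] with det 6.
Per unit decrease in flour, x* moves by d = (-0.3333, 0.5).
The basis stays optimal until croissants reaches 0; allowable decrease = 54 kg.

54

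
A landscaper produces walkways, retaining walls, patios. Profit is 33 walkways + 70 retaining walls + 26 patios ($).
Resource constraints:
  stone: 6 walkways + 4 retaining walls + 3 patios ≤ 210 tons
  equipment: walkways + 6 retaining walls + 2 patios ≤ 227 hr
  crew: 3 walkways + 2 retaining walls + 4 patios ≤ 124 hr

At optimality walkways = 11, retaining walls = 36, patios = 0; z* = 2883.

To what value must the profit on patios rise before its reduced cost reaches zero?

Check each constraint at x*: stone 210/210 (tight); equipment 227/227 (tight); crew 105/124 (slack 19).
Slack constraints have shadow price 0 (complementary slackness).
The binding rows give the dual system: 6·y_stone + 1·y_equipment = 33 and 4·y_stone + 6·y_equipment = 70.
Solving: y_stone = 4, y_equipment = 9.
patios enters the basis when its profit ≥ yᵀa₃ = 4·3 + 9·2 = 30.

30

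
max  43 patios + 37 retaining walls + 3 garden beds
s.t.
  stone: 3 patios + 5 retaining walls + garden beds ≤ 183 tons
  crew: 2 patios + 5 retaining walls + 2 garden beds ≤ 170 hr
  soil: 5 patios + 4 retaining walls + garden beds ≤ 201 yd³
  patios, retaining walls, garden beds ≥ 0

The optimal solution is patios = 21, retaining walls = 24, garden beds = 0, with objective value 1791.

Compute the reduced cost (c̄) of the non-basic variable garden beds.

At the optimum: stone uses 183 of 183 (binding); crew uses 162 of 170 (slack = 8); soil uses 201 of 201 (binding).
Since crew is not tight, its dual is 0.
Dual feasibility on the basic columns requires 3·y_stone + 5·y_soil = 43, 5·y_stone + 4·y_soil = 37.
This yields shadow prices y_stone = 1, y_soil = 8.
Reduced cost of garden beds: c₃ − yᵀa₃ = 3 − (1·1 + 8·1) = 3 − 9 = -6.

-6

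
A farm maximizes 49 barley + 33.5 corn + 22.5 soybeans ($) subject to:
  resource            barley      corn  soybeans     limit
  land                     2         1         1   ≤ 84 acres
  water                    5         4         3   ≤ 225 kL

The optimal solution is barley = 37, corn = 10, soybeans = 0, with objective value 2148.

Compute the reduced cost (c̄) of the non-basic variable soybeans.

Check each constraint at x*: land 84/84 (tight); water 225/225 (tight).
The binding rows give the dual system: 2·y_land + 5·y_water = 49 and 1·y_land + 4·y_water = 33.5.
Solving: y_land = 9.5, y_water = 6.
Reduced cost of soybeans: c₃ − yᵀa₃ = 22.5 − (9.5·1 + 6·3) = 22.5 − 27.5 = -5.

-5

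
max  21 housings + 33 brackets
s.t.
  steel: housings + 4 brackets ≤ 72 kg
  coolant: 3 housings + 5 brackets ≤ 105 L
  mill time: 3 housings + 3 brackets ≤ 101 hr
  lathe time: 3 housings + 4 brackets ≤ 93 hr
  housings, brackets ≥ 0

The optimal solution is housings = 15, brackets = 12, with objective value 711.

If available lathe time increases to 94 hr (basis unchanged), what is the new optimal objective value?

Binding: coolant and lathe time. Non-binding: steel (9 unused), mill time (20 unused).
Since steel, mill time are not tight, their duals are 0.
The binding rows give the dual system: 3·y_coolant + 3·y_lathe time = 21 and 5·y_coolant + 4·y_lathe time = 33.
Solving: y_coolant = 5, y_lathe time = 2.
Δz = y_lathe time·Δb = 2 × (1) = 2, so new z* = 711 + 2 = 713.

713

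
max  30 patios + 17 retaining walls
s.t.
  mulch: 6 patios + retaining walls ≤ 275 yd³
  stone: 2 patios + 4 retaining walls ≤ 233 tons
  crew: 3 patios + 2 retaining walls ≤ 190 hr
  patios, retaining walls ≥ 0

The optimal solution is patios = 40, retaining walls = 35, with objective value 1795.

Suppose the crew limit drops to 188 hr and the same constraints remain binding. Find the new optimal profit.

1779

Check each constraint at x*: mulch 275/275 (tight); stone 220/233 (slack 13); crew 190/190 (tight).
By complementary slackness, y = 0 for the non-binding constraint.
From A_Bᵀ y = c: 6·y_mulch + 3·y_crew = 30; 1·y_mulch + 2·y_crew = 17.
→ y_mulch = 1 and y_crew = 8.
Δz = y_crew·Δb = 8 × (-2) = -16, so new z* = 1795 − 16 = 1779.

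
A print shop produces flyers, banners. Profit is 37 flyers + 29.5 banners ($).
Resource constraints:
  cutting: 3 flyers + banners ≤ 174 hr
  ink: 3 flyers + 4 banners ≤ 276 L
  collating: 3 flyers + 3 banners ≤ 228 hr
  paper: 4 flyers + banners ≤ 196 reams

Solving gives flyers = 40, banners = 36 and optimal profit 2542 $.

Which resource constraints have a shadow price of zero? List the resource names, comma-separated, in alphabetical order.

cutting, ink

cutting: 156/174 (slack 18)
ink: 264/276 (slack 12)
collating: 228/228 (binding)
paper: 196/196 (binding)
By complementary slackness, a constraint with positive slack has shadow price 0 → cutting, ink.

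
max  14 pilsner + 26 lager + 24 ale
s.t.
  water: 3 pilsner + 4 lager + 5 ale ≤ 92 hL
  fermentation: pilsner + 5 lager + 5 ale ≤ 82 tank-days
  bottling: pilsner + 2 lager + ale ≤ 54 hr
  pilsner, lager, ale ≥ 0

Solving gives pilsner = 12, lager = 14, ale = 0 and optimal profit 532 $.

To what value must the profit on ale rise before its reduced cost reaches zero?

30

At the optimum: water uses 92 of 92 (binding); fermentation uses 82 of 82 (binding); bottling uses 40 of 54 (slack = 14).
Since bottling is not tight, its dual is 0.
Dual feasibility on the basic columns requires 3·y_water + 1·y_fermentation = 14, 4·y_water + 5·y_fermentation = 26.
→ y_water = 4 and y_fermentation = 2.
ale enters the basis when its profit ≥ yᵀa₃ = 4·5 + 2·5 = 30.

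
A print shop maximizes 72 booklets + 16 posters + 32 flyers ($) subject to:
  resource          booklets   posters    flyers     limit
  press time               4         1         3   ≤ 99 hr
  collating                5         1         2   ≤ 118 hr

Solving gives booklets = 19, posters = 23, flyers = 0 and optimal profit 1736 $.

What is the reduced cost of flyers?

-8

At the optimum: press time uses 99 of 99 (binding); collating uses 118 of 118 (binding).
Dual feasibility on the basic columns requires 4·y_press time + 5·y_collating = 72, 1·y_press time + 1·y_collating = 16.
This yields shadow prices y_press time = 8, y_collating = 8.
Reduced cost of flyers: c₃ − yᵀa₃ = 32 − (8·3 + 8·2) = 32 − 40 = -8.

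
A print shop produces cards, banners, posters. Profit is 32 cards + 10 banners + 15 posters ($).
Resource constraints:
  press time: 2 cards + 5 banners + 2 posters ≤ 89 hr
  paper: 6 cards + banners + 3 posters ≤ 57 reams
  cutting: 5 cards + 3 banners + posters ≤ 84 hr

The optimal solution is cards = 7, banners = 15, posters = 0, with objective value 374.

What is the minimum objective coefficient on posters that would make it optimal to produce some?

Check each constraint at x*: press time 89/89 (tight); paper 57/57 (tight); cutting 80/84 (slack 4).
By complementary slackness, y = 0 for the non-binding constraint.
The binding rows give the dual system: 2·y_press time + 6·y_paper = 32 and 5·y_press time + 1·y_paper = 10.
Solving: y_press time = 1, y_paper = 5.
posters enters the basis when its profit ≥ yᵀa₃ = 1·2 + 5·3 = 17.

17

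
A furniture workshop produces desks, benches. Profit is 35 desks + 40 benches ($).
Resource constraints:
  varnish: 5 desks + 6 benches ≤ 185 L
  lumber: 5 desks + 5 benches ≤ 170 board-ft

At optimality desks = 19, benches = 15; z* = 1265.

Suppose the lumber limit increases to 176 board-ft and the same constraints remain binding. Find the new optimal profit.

1277

At the optimum: varnish uses 185 of 185 (binding); lumber uses 170 of 170 (binding).
Dual feasibility on the basic columns requires 5·y_varnish + 5·y_lumber = 35, 6·y_varnish + 5·y_lumber = 40.
This yields shadow prices y_varnish = 5, y_lumber = 2.
Δz = y_lumber·Δb = 2 × (6) = 12, so new z* = 1265 + 12 = 1277.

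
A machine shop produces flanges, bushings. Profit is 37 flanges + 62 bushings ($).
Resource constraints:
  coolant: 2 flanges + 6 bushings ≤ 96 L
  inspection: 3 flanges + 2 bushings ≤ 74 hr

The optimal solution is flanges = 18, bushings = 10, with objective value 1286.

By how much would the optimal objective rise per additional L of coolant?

At the optimum: coolant uses 96 of 96 (binding); inspection uses 74 of 74 (binding).
Dual feasibility on the basic columns requires 2·y_coolant + 3·y_inspection = 37, 6·y_coolant + 2·y_inspection = 62.
This yields shadow prices y_coolant = 8, y_inspection = 7.
Shadow price of coolant = 8.

8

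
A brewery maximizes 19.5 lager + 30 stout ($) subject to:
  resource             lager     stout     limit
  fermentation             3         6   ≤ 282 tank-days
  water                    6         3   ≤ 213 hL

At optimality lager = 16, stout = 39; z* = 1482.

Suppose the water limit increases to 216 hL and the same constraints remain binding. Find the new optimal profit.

1485

Check each constraint at x*: fermentation 282/282 (tight); water 213/213 (tight).
Dual feasibility on the basic columns requires 3·y_fermentation + 6·y_water = 19.5, 6·y_fermentation + 3·y_water = 30.
This yields shadow prices y_fermentation = 4.5, y_water = 1.
Δz = y_water·Δb = 1 × (3) = 3, so new z* = 1482 + 3 = 1485.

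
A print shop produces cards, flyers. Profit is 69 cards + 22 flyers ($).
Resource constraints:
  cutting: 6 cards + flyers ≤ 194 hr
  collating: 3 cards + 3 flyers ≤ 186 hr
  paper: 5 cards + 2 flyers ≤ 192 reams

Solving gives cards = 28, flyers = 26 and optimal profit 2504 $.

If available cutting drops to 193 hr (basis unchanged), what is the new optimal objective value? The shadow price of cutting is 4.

Δb = -1, so new z* = 2504 + (4)·(-1) = 2504 − 4 = 2500.

2500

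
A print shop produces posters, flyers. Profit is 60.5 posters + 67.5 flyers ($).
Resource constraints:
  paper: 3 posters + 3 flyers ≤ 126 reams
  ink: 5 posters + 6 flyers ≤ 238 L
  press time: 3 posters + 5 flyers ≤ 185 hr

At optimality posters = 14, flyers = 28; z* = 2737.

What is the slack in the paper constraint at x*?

paper used = 3·14 + 3·28 = 126; slack = 126 − 126 = 0.

0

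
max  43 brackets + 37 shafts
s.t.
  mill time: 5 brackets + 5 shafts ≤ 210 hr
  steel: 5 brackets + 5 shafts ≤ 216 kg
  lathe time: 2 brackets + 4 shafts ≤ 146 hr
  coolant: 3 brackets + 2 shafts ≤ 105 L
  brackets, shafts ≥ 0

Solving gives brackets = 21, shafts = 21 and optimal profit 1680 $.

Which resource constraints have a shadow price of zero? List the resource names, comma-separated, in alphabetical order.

lathe time, steel

mill time: 210/210 (binding)
steel: 210/216 (slack 6)
lathe time: 126/146 (slack 20)
coolant: 105/105 (binding)
By complementary slackness, a constraint with positive slack has shadow price 0 → lathe time, steel.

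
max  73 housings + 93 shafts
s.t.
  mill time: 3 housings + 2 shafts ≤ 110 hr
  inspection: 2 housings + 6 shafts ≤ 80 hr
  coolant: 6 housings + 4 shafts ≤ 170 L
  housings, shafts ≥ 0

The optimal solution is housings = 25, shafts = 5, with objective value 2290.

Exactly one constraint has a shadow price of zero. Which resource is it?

mill time: 85/110 (slack 25)
inspection: 80/80 (binding)
coolant: 170/170 (binding)
By complementary slackness, a constraint with positive slack has shadow price 0 → mill time.

mill time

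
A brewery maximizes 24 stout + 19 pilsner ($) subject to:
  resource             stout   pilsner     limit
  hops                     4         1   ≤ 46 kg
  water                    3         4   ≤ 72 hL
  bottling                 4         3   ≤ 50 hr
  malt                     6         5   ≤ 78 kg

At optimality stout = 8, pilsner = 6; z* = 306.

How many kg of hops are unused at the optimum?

8

hops used = 4·8 + 1·6 = 38; slack = 46 − 38 = 8.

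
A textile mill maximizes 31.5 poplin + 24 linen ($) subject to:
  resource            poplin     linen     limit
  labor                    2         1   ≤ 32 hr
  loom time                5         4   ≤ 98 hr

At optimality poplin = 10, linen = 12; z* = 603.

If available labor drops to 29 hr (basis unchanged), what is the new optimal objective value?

Both labor and loom time are binding at x*.
From A_Bᵀ y = c: 2·y_labor + 5·y_loom time = 31.5; 1·y_labor + 4·y_loom time = 24.
This yields shadow prices y_labor = 2, y_loom time = 5.5.
Δz = y_labor·Δb = 2 × (-3) = -6, so new z* = 603 − 6 = 597.

597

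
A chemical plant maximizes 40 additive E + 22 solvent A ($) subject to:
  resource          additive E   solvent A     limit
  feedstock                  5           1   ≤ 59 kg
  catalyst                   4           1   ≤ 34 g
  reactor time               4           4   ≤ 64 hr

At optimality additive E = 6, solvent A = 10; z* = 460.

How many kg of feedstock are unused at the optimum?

19

feedstock used = 5·6 + 1·10 = 40; slack = 59 − 40 = 19.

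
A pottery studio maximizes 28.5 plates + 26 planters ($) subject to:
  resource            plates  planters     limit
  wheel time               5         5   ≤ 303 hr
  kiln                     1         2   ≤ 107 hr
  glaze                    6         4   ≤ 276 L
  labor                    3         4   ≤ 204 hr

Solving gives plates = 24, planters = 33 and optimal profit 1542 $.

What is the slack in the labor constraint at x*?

0

labor used = 3·24 + 4·33 = 204; slack = 204 − 204 = 0.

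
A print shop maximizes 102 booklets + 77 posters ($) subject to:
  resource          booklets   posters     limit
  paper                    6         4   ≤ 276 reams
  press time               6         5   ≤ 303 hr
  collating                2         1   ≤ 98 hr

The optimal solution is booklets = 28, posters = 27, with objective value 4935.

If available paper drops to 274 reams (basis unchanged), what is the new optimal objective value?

4919

Check each constraint at x*: paper 276/276 (tight); press time 303/303 (tight); collating 83/98 (slack 15).
Slack constraints have shadow price 0 (complementary slackness).
The binding rows give the dual system: 6·y_paper + 6·y_press time = 102 and 4·y_paper + 5·y_press time = 77.
→ y_paper = 8 and y_press time = 9.
Δz = y_paper·Δb = 8 × (-2) = -16, so new z* = 4935 − 16 = 4919.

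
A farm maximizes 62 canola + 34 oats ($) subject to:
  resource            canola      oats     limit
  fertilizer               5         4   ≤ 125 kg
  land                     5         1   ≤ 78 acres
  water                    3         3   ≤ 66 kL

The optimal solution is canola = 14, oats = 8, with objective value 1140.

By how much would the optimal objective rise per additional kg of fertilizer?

0

Binding: land and water. Non-binding: fertilizer (23 unused).
Slack constraints have shadow price 0 (complementary slackness).
Dual feasibility on the basic columns requires 5·y_land + 3·y_water = 62, 1·y_land + 3·y_water = 34.
Solving: y_land = 7, y_water = 9.
Shadow price of fertilizer = 0.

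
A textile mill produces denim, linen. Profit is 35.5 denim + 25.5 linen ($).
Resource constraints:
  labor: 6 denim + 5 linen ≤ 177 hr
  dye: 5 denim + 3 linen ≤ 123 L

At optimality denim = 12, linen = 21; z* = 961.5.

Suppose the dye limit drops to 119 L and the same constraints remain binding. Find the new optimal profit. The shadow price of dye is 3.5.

Δb = -4, so new z* = 961.5 + (3.5)·(-4) = 961.5 − 14 = 947.5.

947.5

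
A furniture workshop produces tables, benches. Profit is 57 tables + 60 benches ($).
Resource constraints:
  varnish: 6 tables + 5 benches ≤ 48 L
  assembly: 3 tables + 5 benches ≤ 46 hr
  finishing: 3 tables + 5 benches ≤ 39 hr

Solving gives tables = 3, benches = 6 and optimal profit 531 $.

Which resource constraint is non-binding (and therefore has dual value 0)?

varnish: 48/48 (binding)
assembly: 39/46 (slack 7)
finishing: 39/39 (binding)
By complementary slackness, a constraint with positive slack has shadow price 0 → assembly.

assembly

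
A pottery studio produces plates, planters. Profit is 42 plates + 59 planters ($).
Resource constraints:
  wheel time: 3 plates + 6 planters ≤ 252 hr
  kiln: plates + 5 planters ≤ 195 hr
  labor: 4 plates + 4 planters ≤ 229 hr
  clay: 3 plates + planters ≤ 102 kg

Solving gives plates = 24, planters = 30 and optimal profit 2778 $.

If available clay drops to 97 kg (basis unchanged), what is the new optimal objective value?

At the optimum: wheel time uses 252 of 252 (binding); kiln uses 174 of 195 (slack = 21); labor uses 216 of 229 (slack = 13); clay uses 102 of 102 (binding).
Slack constraints have shadow price 0 (complementary slackness).
Dual feasibility on the basic columns requires 3·y_wheel time + 3·y_clay = 42, 6·y_wheel time + 1·y_clay = 59.
This yields shadow prices y_wheel time = 9, y_clay = 5.
Δz = y_clay·Δb = 5 × (-5) = -25, so new z* = 2778 − 25 = 2753.

2753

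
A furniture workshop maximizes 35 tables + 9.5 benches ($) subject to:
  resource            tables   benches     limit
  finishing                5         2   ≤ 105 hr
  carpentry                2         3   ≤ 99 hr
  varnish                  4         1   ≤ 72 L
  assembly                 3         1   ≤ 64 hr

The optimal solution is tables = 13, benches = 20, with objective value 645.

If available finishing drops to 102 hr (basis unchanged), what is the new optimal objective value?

642

Binding: finishing and varnish. Non-binding: carpentry (13 unused), assembly (5 unused).
Slack constraints have shadow price 0 (complementary slackness).
The binding rows give the dual system: 5·y_finishing + 4·y_varnish = 35 and 2·y_finishing + 1·y_varnish = 9.5.
This yields shadow prices y_finishing = 1, y_varnish = 7.5.
Δz = y_finishing·Δb = 1 × (-3) = -3, so new z* = 645 − 3 = 642.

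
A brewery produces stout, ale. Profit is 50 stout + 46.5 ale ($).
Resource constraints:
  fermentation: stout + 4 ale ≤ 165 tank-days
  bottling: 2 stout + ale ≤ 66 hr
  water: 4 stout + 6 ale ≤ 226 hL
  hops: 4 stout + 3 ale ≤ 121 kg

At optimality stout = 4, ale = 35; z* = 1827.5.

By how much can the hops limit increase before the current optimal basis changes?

34.5

Binding constraints: water, hops. The basis is B = [[4,6],[4,3]] with det -12.
Per unit increase in hops, x* moves by d = (0.5, -0.3333).
The basis stays optimal until bottling becomes binding; allowable increase = 34.5 kg.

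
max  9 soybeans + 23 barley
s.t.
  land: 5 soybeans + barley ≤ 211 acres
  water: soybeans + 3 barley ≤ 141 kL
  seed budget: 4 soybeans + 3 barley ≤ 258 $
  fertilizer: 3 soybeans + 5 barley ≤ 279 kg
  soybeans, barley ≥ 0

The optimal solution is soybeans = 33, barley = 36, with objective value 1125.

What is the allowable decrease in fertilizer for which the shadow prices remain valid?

44

Binding constraints: water, fertilizer. The basis is B = [[1,3],[3,5]] with det -4.
Per unit decrease in fertilizer, x* moves by d = (-0.75, 0.25).
The basis stays optimal until soybeans reaches 0; allowable decrease = 44 kg.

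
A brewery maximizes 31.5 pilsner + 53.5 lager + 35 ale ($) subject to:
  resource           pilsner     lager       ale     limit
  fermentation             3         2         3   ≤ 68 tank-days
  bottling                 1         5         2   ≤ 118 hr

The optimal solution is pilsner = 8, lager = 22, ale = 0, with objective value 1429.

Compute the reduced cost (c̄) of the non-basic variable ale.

-4

Check each constraint at x*: fermentation 68/68 (tight); bottling 118/118 (tight).
The binding rows give the dual system: 3·y_fermentation + 1·y_bottling = 31.5 and 2·y_fermentation + 5·y_bottling = 53.5.
This yields shadow prices y_fermentation = 8, y_bottling = 7.5.
Reduced cost of ale: c₃ − yᵀa₃ = 35 − (8·3 + 7.5·2) = 35 − 39 = -4.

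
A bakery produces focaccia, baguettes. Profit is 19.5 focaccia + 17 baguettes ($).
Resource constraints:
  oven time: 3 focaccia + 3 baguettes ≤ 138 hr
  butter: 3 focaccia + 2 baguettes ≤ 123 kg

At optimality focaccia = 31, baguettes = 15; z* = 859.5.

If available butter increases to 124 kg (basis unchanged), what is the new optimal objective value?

At the optimum: oven time uses 138 of 138 (binding); butter uses 123 of 123 (binding).
From A_Bᵀ y = c: 3·y_oven time + 3·y_butter = 19.5; 3·y_oven time + 2·y_butter = 17.
This yields shadow prices y_oven time = 4, y_butter = 2.5.
Δz = y_butter·Δb = 2.5 × (1) = 2.5, so new z* = 859.5 + 2.5 = 862.

862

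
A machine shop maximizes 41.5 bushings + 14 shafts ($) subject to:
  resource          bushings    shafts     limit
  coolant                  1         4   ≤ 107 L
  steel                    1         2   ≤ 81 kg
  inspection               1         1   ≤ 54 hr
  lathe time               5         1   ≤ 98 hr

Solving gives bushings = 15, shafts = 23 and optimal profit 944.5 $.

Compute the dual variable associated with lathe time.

Check each constraint at x*: coolant 107/107 (tight); steel 61/81 (slack 20); inspection 38/54 (slack 16); lathe time 98/98 (tight).
By complementary slackness, y = 0 for the non-binding constraints.
Dual feasibility on the basic columns requires 1·y_coolant + 5·y_lathe time = 41.5, 4·y_coolant + 1·y_lathe time = 14.
Solving: y_coolant = 1.5, y_lathe time = 8.
Shadow price of lathe time = 8.

8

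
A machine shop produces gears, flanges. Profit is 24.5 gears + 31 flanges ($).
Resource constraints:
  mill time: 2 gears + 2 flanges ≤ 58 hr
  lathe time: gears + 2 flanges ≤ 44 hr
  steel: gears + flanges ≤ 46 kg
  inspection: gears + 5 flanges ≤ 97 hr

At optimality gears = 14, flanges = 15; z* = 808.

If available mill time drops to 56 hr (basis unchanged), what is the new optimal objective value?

790

At the optimum: mill time uses 58 of 58 (binding); lathe time uses 44 of 44 (binding); steel uses 29 of 46 (slack = 17); inspection uses 89 of 97 (slack = 8).
Slack constraints have shadow price 0 (complementary slackness).
Dual feasibility on the basic columns requires 2·y_mill time + 1·y_lathe time = 24.5, 2·y_mill time + 2·y_lathe time = 31.
Solving: y_mill time = 9, y_lathe time = 6.5.
Δz = y_mill time·Δb = 9 × (-2) = -18, so new z* = 808 − 18 = 790.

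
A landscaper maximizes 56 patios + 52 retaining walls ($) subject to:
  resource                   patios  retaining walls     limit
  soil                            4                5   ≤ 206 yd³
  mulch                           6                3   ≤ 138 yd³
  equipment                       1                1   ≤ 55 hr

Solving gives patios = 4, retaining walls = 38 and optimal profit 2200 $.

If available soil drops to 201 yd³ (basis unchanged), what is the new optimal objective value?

2160

Binding: soil and mulch. Non-binding: equipment (13 unused).
Since equipment is not tight, its dual is 0.
The binding rows give the dual system: 4·y_soil + 6·y_mulch = 56 and 5·y_soil + 3·y_mulch = 52.
This yields shadow prices y_soil = 8, y_mulch = 4.
Δz = y_soil·Δb = 8 × (-5) = -40, so new z* = 2200 − 40 = 2160.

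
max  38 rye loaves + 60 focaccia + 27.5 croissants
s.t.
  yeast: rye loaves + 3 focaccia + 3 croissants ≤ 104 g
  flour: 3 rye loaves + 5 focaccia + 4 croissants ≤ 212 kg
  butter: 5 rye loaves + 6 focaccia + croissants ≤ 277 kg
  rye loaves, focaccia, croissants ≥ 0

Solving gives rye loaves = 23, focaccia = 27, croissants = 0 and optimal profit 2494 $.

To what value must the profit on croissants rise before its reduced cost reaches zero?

Binding: yeast and butter. Non-binding: flour (8 unused).
Slack constraints have shadow price 0 (complementary slackness).
Dual feasibility on the basic columns requires 1·y_yeast + 5·y_butter = 38, 3·y_yeast + 6·y_butter = 60.
This yields shadow prices y_yeast = 8, y_butter = 6.
croissants enters the basis when its profit ≥ yᵀa₃ = 8·3 + 6·1 = 30.

30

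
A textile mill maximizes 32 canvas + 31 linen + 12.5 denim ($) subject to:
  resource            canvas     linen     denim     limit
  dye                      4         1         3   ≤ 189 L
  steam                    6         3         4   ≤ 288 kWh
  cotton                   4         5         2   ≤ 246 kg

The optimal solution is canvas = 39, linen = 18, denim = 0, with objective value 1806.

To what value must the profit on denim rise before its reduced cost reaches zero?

18

Binding: steam and cotton. Non-binding: dye (15 unused).
Since dye is not tight, its dual is 0.
The binding rows give the dual system: 6·y_steam + 4·y_cotton = 32 and 3·y_steam + 5·y_cotton = 31.
Solving: y_steam = 2, y_cotton = 5.
denim enters the basis when its profit ≥ yᵀa₃ = 2·4 + 5·2 = 18.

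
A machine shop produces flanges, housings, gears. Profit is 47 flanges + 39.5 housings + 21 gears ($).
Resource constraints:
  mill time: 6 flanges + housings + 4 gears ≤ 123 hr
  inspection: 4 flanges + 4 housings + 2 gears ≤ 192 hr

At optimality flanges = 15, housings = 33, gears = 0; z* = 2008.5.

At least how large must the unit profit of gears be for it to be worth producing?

25

At the optimum: mill time uses 123 of 123 (binding); inspection uses 192 of 192 (binding).
The binding rows give the dual system: 6·y_mill time + 4·y_inspection = 47 and 1·y_mill time + 4·y_inspection = 39.5.
Solving: y_mill time = 1.5, y_inspection = 9.5.
gears enters the basis when its profit ≥ yᵀa₃ = 1.5·4 + 9.5·2 = 25.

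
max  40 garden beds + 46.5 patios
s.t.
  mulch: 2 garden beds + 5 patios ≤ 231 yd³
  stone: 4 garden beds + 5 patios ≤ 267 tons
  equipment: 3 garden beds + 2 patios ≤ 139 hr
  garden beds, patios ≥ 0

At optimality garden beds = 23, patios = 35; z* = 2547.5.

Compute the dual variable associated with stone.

8.5

Binding: stone and equipment. Non-binding: mulch (10 unused).
By complementary slackness, y = 0 for the non-binding constraint.
Dual feasibility on the basic columns requires 4·y_stone + 3·y_equipment = 40, 5·y_stone + 2·y_equipment = 46.5.
This yields shadow prices y_stone = 8.5, y_equipment = 2.
Shadow price of stone = 8.5.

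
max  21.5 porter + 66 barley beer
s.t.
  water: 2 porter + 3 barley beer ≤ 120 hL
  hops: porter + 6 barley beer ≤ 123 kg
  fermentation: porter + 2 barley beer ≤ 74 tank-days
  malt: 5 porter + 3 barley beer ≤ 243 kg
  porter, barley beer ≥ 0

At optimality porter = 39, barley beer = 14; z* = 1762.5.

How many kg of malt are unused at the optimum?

malt used = 5·39 + 3·14 = 237; slack = 243 − 237 = 6.

6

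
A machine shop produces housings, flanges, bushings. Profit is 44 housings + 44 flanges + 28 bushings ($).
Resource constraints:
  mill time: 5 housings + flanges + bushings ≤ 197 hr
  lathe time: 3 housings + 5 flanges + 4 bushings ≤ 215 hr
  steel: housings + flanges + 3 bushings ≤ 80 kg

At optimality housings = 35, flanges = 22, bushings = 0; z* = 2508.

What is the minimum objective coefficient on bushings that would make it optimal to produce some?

36

Binding: mill time and lathe time. Non-binding: steel (23 unused).
By complementary slackness, y = 0 for the non-binding constraint.
The binding rows give the dual system: 5·y_mill time + 3·y_lathe time = 44 and 1·y_mill time + 5·y_lathe time = 44.
→ y_mill time = 4 and y_lathe time = 8.
bushings enters the basis when its profit ≥ yᵀa₃ = 4·1 + 8·4 = 36.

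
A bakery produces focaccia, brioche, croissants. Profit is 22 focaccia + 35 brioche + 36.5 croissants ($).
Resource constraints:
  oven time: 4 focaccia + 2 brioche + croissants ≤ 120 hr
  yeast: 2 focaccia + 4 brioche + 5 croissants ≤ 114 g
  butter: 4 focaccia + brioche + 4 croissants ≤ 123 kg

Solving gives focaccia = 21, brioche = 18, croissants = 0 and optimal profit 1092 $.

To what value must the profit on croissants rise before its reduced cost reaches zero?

41.5

Check each constraint at x*: oven time 120/120 (tight); yeast 114/114 (tight); butter 102/123 (slack 21).
By complementary slackness, y = 0 for the non-binding constraint.
From A_Bᵀ y = c: 4·y_oven time + 2·y_yeast = 22; 2·y_oven time + 4·y_yeast = 35.
Solving: y_oven time = 1.5, y_yeast = 8.
croissants enters the basis when its profit ≥ yᵀa₃ = 1.5·1 + 8·5 = 41.5.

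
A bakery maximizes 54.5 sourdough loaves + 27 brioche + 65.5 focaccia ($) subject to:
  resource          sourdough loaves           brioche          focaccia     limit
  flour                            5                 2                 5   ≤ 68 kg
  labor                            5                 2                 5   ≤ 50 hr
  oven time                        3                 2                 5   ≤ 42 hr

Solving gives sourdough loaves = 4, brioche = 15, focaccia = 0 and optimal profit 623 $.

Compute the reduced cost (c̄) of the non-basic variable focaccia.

-2

Check each constraint at x*: flour 50/68 (slack 18); labor 50/50 (tight); oven time 42/42 (tight).
Since flour is not tight, its dual is 0.
Dual feasibility on the basic columns requires 5·y_labor + 3·y_oven time = 54.5, 2·y_labor + 2·y_oven time = 27.
Solving: y_labor = 7, y_oven time = 6.5.
Reduced cost of focaccia: c₃ − yᵀa₃ = 65.5 − (7·5 + 6.5·5) = 65.5 − 67.5 = -2.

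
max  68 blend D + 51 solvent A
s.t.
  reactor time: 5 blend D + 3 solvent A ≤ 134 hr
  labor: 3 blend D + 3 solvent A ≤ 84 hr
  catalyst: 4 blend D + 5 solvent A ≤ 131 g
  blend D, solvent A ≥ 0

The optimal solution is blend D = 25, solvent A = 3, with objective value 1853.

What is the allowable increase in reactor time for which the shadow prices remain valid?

Binding constraints: reactor time, labor. The basis is B = [[5,3],[3,3]] with det 6.
Per unit increase in reactor time, x* moves by d = (0.5, -0.5).
The basis stays optimal until solvent A reaches 0; allowable increase = 6 hr.

6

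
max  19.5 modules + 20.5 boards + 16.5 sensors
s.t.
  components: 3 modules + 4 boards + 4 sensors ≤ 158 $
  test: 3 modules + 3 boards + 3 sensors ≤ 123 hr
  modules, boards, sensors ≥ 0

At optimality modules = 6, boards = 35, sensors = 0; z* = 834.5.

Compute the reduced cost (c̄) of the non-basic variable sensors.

At the optimum: components uses 158 of 158 (binding); test uses 123 of 123 (binding).
The binding rows give the dual system: 3·y_components + 3·y_test = 19.5 and 4·y_components + 3·y_test = 20.5.
This yields shadow prices y_components = 1, y_test = 5.5.
Reduced cost of sensors: c₃ − yᵀa₃ = 16.5 − (1·4 + 5.5·3) = 16.5 − 20.5 = -4.

-4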